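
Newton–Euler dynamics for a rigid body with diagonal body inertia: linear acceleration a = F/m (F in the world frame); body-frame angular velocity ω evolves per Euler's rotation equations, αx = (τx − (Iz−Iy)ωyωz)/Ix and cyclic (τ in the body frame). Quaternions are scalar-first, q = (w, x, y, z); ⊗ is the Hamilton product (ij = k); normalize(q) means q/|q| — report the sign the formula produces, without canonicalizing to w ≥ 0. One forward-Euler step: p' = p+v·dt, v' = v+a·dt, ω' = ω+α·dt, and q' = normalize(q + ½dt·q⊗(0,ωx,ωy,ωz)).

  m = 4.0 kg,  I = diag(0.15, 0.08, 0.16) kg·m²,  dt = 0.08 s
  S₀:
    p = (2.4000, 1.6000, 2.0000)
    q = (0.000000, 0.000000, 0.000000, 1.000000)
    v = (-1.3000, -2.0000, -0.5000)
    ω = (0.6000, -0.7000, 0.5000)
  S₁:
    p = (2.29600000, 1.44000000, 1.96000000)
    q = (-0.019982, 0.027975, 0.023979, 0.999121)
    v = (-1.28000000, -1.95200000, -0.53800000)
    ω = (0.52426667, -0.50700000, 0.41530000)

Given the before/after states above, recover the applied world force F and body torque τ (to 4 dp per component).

rate change Δω = (-0.07573333, 0.19300000, -0.08470000)
applied torque τ = (-0.1700, 0.1900, -0.1400)
Δv = v₁−v₀ = (0.02000000, 0.04800000, -0.03800000)
F = m·Δv/dt = (1.0000, 2.4000, -1.9000)

F = (1.0000, 2.4000, -1.9000)
τ = (-0.1700, 0.1900, -0.1400)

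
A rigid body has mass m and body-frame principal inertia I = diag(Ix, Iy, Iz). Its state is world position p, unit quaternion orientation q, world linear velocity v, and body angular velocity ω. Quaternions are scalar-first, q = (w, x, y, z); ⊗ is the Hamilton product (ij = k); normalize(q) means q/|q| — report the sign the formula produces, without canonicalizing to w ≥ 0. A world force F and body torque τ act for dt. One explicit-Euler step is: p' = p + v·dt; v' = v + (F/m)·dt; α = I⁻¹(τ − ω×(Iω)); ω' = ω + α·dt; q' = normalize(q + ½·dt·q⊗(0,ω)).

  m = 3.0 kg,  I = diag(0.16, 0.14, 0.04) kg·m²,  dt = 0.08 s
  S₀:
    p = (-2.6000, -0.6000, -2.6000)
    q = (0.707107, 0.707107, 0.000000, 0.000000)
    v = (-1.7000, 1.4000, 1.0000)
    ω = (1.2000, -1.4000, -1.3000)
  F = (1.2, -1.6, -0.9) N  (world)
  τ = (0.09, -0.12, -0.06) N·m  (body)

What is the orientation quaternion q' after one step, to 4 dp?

q' = (0.6704, 0.7380, -0.0028, -0.0761)

q⊗(0,ω) = (-0.8485284, 0.8485284, -0.0707107, -1.9091889)
updated quaternion q' = (0.6704, 0.7380, -0.0028, -0.0761)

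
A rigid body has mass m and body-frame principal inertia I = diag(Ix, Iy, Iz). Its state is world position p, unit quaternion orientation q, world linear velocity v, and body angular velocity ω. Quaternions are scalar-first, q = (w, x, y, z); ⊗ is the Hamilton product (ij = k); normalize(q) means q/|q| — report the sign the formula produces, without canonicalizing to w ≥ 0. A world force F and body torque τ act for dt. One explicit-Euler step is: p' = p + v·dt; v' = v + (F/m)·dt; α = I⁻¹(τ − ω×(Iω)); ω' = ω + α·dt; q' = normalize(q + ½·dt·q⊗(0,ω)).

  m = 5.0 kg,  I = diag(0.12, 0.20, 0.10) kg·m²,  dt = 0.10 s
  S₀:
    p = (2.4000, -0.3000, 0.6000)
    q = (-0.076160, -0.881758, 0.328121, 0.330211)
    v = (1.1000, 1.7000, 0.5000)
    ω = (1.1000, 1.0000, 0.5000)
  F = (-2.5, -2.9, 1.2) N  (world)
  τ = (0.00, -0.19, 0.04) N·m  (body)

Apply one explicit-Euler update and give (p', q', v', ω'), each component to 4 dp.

p' = (2.5100, -0.1300, 0.6500)
q' = (-0.0522, -0.8915, 0.3634, 0.2654)
v' = (1.0500, 1.6420, 0.5240)
ω' = (1.1417, 0.8995, 0.4520)

gyro term ω×Iω = (-0.0500, 0.0110, 0.0880)
angular accel α = (0.4167, -1.0050, -0.4800)
ω' = ω + α·dt = (1.1417, 0.8995, 0.4520)
Hamilton product q⊗(0,ω) = (0.4767073, -0.2499265, 0.7279511, -1.2807711)
updated quaternion q' = (-0.0522, -0.8915, 0.3634, 0.2654)
new position p' = (2.5100, -0.1300, 0.6500)
v + (F/m)dt = (1.0500, 1.6420, 0.5240)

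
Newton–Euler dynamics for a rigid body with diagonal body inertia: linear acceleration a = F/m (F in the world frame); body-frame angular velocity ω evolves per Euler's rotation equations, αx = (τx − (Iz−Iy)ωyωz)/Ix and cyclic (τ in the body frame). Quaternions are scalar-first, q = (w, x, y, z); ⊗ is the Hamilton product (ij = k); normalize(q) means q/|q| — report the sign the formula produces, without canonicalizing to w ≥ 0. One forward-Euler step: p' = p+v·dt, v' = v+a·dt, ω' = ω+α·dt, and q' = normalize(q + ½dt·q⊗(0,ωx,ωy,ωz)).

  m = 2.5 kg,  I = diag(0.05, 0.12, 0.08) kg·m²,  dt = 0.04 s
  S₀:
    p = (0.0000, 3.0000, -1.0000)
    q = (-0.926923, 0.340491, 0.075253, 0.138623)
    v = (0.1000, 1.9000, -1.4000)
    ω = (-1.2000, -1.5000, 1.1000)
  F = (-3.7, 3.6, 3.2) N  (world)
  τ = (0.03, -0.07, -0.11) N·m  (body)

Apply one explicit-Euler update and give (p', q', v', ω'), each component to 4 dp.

new position p' = (0.0040, 3.0760, -1.0560)
v' = v + a·dt = (0.0408, 1.9576, -1.3488)
precession coupling ω×(Iω) = (0.0660, 0.0396, 0.1260)
α = I⁻¹(τ − ω×Iω) = (-0.7200, -0.9133, -2.9500)
new body rate ω' = (-1.2288, -1.5365, 0.9820)
2q̇ = q⊗(0,ω) = (0.3689834, 1.4030204, 0.8494968, -1.4400482)
q + ½dt·q⊗(0,ω), renormalized = (-0.9186, 0.3682, 0.0922, 0.1097)

p' = (0.0040, 3.0760, -1.0560)
q' = (-0.9186, 0.3682, 0.0922, 0.1097)
v' = (0.0408, 1.9576, -1.3488)
ω' = (-1.2288, -1.5365, 0.9820)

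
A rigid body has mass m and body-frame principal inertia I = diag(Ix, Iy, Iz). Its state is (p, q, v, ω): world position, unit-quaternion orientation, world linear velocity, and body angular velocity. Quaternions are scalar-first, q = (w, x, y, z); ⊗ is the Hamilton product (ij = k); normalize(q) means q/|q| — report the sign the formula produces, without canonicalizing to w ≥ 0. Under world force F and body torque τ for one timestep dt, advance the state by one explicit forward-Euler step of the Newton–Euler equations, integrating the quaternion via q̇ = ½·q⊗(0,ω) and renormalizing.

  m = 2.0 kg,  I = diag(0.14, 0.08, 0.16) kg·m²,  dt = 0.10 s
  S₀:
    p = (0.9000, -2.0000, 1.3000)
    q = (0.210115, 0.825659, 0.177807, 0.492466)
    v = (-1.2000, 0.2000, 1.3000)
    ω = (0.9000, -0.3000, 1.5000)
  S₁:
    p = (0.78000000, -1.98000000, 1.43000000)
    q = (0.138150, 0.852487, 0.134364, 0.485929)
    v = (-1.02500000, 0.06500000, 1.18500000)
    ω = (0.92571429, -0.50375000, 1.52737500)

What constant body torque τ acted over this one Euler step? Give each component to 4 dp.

ω₁ − ω₀ = (0.02571429, -0.20375000, 0.02737500)
ω₀×(Iω₀) = (-0.0360, -0.0270, 0.0162)
applied torque τ = (0.0000, -0.1900, 0.0600)

τ = (0.0000, -0.1900, 0.0600)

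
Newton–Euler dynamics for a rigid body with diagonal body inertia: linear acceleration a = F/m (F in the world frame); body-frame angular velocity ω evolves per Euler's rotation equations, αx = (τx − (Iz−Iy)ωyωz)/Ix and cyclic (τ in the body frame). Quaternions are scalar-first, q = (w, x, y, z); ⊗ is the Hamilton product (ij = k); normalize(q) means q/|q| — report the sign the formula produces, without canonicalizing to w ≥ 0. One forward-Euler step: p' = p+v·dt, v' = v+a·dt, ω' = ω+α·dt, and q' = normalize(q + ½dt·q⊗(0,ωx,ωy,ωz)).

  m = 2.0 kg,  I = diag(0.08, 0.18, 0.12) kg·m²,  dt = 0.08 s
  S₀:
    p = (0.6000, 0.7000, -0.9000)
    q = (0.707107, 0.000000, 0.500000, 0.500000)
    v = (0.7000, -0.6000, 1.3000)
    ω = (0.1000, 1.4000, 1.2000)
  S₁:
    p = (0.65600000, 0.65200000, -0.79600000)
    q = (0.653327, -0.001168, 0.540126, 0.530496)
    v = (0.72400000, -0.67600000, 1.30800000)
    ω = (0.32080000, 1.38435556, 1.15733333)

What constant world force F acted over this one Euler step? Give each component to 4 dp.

v₁ − v₀ = (0.02400000, -0.07600000, 0.00800000)
m·(v₁−v₀)/dt = (0.6000, -1.9000, 0.2000)

F = (0.6000, -1.9000, 0.2000)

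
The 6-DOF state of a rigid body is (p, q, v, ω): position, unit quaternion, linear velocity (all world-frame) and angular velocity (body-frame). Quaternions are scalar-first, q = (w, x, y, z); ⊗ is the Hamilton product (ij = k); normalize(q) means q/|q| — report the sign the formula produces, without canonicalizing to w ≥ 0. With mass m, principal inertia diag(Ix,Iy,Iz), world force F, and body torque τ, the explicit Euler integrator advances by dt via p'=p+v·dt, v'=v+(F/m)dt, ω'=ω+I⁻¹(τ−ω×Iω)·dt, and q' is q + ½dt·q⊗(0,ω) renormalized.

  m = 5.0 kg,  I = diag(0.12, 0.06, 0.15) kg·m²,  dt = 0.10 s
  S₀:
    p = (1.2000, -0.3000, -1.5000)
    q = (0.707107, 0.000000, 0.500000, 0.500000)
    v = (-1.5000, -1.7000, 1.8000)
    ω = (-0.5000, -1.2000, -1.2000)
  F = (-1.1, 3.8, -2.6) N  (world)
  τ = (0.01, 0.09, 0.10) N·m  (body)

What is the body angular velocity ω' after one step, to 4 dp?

ω' = (-0.5997, -1.0200, -1.1093)

α = I⁻¹(τ − ω×Iω) = (-0.9967, 1.8000, 0.9067)
ω + α·dt = (-0.5997, -1.0200, -1.1093)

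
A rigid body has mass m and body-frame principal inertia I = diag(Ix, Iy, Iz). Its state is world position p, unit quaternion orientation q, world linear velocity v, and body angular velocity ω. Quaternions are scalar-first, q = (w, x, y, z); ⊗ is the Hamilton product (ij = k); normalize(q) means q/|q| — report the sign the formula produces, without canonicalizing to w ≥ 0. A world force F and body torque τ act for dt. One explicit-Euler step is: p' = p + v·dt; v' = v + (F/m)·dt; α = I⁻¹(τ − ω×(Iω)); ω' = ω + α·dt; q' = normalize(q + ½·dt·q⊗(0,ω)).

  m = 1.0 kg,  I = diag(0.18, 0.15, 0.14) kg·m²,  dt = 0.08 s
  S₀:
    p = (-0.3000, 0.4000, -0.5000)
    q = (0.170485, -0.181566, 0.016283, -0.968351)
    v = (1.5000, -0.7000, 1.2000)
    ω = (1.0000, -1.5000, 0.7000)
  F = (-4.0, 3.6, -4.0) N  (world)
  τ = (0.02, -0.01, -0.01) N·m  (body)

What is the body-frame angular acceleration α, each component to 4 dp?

α = (0.0528, -0.2533, -0.3929)

ω×(Iω) gyroscopic = (0.0105, 0.0280, 0.0450)
α = I⁻¹(τ − ω×Iω) = (0.0528, -0.2533, -0.3929)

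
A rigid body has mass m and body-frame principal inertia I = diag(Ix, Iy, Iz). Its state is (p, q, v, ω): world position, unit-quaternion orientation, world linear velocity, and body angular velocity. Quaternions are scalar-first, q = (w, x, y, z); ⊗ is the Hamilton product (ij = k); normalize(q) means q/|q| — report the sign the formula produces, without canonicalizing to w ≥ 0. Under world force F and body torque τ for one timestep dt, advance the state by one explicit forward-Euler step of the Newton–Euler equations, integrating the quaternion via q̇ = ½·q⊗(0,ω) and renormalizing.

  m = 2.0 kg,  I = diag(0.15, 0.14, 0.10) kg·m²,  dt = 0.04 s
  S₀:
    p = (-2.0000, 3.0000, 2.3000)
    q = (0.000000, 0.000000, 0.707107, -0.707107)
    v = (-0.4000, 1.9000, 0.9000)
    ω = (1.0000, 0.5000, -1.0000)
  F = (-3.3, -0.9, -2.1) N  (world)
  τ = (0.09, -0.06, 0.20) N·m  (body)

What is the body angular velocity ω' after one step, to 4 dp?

α = I⁻¹(τ − ω×Iω) = (0.4667, -0.0714, 2.0500)
ω + α·dt = (1.0187, 0.4971, -0.9180)

ω' = (1.0187, 0.4971, -0.9180)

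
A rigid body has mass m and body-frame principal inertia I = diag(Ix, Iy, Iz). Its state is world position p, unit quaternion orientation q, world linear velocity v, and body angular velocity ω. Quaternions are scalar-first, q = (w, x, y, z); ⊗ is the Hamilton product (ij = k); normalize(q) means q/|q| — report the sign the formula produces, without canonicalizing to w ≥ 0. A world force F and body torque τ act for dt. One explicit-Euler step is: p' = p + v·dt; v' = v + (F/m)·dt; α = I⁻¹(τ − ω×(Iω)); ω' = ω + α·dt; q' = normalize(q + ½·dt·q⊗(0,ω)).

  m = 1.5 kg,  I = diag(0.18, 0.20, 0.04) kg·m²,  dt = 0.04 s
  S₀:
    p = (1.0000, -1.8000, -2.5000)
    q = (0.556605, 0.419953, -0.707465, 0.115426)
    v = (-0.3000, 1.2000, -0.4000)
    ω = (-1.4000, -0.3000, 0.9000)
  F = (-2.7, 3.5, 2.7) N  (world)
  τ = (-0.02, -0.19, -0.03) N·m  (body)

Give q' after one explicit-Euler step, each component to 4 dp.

q' = (0.5617, 0.3921, -0.7212, 0.1031)

q⊗(0,ω) = (0.2718113, -1.3813377, -0.7065356, -0.6154924)
q' = normalize(q + ½dt·q⊗(0,ω)) = (0.5617, 0.3921, -0.7212, 0.1031)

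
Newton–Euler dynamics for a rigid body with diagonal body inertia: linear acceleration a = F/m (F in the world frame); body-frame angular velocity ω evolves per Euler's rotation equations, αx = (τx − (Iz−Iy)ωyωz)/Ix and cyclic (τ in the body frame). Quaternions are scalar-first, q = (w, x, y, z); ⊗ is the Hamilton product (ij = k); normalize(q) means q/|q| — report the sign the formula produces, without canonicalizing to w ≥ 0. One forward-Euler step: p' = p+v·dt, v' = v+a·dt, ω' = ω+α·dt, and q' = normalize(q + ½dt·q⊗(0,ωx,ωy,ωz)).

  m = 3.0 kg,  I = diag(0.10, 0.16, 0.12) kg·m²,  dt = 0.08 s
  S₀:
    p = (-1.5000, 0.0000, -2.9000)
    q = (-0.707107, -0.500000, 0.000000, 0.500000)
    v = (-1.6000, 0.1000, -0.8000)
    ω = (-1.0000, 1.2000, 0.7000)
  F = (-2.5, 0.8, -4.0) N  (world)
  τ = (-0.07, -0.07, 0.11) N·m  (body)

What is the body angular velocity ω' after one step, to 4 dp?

precession coupling ω×(Iω) = (-0.0336, 0.0140, -0.0720)
α = I⁻¹(τ − ω×Iω) = (-0.3640, -0.5250, 1.5167)
new body rate ω' = (-1.0291, 1.1580, 0.8213)

ω' = (-1.0291, 1.1580, 0.8213)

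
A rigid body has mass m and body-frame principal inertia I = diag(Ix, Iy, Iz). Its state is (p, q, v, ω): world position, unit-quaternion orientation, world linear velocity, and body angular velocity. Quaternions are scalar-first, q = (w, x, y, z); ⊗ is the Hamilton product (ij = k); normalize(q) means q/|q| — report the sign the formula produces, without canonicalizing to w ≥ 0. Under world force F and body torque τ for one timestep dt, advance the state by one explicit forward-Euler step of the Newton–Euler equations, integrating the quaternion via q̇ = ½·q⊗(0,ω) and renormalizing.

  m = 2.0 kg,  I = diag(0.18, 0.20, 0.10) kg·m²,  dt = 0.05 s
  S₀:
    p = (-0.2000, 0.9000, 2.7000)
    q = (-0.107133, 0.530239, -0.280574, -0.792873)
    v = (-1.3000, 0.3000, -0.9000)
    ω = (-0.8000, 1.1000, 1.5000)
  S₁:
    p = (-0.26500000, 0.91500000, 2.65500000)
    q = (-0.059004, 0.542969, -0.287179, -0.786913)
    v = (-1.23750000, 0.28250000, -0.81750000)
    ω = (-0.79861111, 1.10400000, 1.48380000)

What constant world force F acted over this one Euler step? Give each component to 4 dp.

F = (2.5000, -0.7000, 3.3000)

velocity change Δv = (0.06250000, -0.01750000, 0.08250000)
F = m·Δv/dt = (2.5000, -0.7000, 3.3000)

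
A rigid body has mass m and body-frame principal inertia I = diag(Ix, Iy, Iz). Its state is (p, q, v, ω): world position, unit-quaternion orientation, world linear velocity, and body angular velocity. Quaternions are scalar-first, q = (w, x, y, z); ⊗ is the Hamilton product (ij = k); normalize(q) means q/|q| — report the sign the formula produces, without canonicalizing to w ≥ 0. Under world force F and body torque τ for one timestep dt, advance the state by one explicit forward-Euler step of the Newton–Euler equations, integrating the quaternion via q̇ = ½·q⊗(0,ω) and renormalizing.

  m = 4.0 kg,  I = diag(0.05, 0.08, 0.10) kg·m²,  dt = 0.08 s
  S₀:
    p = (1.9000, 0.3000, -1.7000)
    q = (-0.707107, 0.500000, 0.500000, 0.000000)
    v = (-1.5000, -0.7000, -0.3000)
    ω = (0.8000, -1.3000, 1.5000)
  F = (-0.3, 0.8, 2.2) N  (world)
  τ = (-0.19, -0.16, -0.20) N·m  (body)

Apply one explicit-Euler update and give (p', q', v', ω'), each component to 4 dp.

precession coupling ω×(Iω) = (-0.0390, -0.0600, -0.0312)
angular accel α = (-3.0200, -1.2500, -1.6880)
ω + α·dt = (0.5584, -1.4000, 1.3650)
q⊗(0,ω) = (0.2500000, 0.1843144, 0.1692391, -2.1106605)
q + ½dt·q⊗(0,ω), renormalized = (-0.6946, 0.5055, 0.5049, -0.0841)
linear accel F/m = (-0.0750, 0.2000, 0.5500)
p' = p + v·dt = (1.7800, 0.2440, -1.7240)
v + (F/m)dt = (-1.5060, -0.6840, -0.2560)

p' = (1.7800, 0.2440, -1.7240)
q' = (-0.6946, 0.5055, 0.5049, -0.0841)
v' = (-1.5060, -0.6840, -0.2560)
ω' = (0.5584, -1.4000, 1.3650)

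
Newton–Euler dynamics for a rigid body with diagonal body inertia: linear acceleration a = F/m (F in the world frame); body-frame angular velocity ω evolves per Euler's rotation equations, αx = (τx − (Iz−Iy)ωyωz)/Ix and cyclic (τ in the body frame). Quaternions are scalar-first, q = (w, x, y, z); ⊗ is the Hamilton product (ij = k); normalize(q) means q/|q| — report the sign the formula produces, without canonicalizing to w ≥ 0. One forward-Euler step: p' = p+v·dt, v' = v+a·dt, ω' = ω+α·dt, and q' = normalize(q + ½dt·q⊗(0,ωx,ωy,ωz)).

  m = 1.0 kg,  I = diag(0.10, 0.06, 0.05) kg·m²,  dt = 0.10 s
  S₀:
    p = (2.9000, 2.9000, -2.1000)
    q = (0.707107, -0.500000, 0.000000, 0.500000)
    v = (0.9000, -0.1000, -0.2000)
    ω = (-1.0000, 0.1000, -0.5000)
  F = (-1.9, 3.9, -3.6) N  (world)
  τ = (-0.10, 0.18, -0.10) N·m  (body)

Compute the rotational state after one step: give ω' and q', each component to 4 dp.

(τ − ω×Iω)/I = (-1.0050, 2.5833, -2.0800)
ω + α·dt = (-1.1005, 0.3583, -0.7080)
2q̇ = q⊗(0,ω) = (-0.2500000, -0.7571070, -0.6792893, -0.4035535)
q + ½dt·q⊗(0,ω), renormalized = (0.6935, -0.5370, -0.0339, 0.4791)

ω' = (-1.1005, 0.3583, -0.7080)
q' = (0.6935, -0.5370, -0.0339, 0.4791)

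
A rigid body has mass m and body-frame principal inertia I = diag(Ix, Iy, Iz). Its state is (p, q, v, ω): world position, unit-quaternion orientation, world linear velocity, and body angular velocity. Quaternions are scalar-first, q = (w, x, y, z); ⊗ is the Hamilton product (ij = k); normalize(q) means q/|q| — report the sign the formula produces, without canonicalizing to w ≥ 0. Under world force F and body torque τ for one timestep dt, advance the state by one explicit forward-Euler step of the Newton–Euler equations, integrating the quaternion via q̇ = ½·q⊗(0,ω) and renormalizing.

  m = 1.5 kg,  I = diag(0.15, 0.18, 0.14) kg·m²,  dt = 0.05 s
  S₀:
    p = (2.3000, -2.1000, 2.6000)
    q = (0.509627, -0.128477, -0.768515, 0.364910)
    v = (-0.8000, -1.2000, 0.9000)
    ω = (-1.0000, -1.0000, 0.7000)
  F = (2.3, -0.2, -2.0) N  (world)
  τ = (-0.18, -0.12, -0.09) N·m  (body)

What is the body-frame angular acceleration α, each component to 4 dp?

α = (-1.3867, -0.6278, -0.8571)

gyro term ω×Iω = (0.0280, -0.0070, 0.0300)
(τ − ω×Iω)/I = (-1.3867, -0.6278, -0.8571)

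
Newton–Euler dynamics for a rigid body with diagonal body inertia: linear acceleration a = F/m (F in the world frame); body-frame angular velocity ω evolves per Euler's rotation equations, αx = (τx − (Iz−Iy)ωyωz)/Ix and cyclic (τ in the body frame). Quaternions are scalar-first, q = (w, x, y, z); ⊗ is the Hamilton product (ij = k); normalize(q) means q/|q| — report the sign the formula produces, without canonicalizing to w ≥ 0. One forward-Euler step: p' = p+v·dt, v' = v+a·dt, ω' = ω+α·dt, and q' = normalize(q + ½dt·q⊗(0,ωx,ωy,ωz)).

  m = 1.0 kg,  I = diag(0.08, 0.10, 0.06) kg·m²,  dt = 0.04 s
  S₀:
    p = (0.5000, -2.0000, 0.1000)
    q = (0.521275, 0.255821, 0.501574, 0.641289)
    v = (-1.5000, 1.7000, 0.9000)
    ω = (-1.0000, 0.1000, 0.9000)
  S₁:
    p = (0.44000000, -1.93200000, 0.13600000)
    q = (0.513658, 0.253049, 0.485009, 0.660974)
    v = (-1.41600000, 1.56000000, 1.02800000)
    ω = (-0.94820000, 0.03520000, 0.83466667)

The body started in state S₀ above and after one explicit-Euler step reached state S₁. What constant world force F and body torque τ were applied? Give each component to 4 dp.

velocity change Δv = (0.08400000, -0.14000000, 0.12800000)
m·(v₁−v₀)/dt = (2.1000, -3.5000, 3.2000)
ω₁ − ω₀ = (0.05180000, -0.06480000, -0.06533333)
precession coupling = (-0.0036, -0.0180, -0.0020)
I·α + gyro = (0.1000, -0.1800, -0.1000)

F = (2.1000, -3.5000, 3.2000)
τ = (0.1000, -0.1800, -0.1000)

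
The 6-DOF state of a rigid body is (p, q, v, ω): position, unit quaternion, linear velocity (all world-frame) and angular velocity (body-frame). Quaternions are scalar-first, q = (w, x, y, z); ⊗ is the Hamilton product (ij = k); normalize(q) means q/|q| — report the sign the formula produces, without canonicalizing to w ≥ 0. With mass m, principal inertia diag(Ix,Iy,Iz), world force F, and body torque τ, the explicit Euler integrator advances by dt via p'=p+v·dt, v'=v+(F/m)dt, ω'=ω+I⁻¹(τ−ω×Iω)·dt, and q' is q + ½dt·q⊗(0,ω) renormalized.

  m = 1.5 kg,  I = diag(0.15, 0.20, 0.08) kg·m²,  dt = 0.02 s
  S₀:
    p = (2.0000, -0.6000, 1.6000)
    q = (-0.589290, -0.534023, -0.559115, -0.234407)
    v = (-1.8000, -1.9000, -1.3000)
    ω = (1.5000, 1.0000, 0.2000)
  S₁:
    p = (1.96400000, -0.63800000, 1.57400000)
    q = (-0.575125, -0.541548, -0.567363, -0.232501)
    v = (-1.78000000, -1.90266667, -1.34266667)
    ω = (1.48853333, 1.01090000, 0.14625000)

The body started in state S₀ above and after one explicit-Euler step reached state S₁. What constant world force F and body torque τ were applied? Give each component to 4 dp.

F = (1.5000, -0.2000, -3.2000)
τ = (-0.1100, 0.1300, -0.1400)

Δω = ω₁−ω₀ = (-0.01146667, 0.01090000, -0.05375000)
applied torque τ = (-0.1100, 0.1300, -0.1400)
velocity change Δv = (0.02000000, -0.00266667, -0.04266667)
m·(v₁−v₀)/dt = (1.5000, -0.2000, -3.2000)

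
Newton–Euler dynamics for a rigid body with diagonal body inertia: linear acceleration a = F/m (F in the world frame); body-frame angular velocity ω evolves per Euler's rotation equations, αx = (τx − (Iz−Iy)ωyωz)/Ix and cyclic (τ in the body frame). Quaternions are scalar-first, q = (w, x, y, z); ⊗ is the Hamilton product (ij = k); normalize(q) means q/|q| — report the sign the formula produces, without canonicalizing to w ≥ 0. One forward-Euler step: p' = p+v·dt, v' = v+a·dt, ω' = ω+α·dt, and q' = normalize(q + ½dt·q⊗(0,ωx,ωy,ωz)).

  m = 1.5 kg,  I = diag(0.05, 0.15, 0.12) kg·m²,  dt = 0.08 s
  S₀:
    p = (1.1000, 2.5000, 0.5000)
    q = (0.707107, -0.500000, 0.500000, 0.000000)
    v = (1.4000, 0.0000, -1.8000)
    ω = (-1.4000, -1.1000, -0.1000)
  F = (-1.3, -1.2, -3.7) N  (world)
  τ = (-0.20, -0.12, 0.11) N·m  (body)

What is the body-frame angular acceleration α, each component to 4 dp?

gyro term ω×Iω = (-0.0033, -0.0098, 0.1540)
(τ − ω×Iω)/I = (-3.9340, -0.7347, -0.3667)

α = (-3.9340, -0.7347, -0.3667)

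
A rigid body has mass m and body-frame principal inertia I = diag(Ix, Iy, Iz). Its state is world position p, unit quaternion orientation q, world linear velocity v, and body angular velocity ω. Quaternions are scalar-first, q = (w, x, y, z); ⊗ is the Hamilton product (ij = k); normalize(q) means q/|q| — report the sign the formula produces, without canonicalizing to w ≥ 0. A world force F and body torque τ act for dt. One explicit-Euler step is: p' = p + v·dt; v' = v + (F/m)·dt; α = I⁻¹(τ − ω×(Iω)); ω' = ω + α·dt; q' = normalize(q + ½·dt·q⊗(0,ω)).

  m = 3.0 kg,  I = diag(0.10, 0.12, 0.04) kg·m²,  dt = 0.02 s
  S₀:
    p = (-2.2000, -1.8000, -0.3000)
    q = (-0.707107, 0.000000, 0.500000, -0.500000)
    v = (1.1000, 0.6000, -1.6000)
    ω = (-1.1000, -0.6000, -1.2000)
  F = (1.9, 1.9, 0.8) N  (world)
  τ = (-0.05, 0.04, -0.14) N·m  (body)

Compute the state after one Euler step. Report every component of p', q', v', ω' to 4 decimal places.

p' = (-2.1780, -1.7880, -0.3320)
q' = (-0.7100, -0.0012, 0.5097, -0.4859)
v' = (1.1127, 0.6127, -1.5947)
ω' = (-1.0985, -0.6065, -1.2766)

new position p' = (-2.1780, -1.7880, -0.3320)
v + (F/m)dt = (1.1127, 0.6127, -1.5947)
(τ − ω×Iω)/I = (0.0760, -0.3267, -3.8300)
new body rate ω' = (-1.0985, -0.6065, -1.2766)
q⊗(0,ω) = (-0.3000000, -0.1221823, 0.9742642, 1.3985284)
updated quaternion q' = (-0.7100, -0.0012, 0.5097, -0.4859)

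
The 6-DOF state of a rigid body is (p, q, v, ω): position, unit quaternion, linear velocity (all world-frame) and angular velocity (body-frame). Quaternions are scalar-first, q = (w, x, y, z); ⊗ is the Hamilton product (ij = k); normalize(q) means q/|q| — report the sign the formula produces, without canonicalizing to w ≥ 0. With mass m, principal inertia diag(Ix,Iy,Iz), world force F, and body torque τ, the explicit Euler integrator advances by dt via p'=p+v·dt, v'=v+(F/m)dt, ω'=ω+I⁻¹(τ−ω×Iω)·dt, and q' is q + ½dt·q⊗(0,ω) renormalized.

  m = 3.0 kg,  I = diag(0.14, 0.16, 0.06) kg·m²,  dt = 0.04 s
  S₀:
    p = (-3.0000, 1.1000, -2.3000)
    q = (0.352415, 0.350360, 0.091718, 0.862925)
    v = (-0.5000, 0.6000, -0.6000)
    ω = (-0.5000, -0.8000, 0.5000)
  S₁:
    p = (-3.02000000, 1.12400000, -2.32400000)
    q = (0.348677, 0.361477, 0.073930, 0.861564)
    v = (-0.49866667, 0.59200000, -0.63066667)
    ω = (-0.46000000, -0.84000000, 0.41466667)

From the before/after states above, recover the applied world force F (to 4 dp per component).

Δv = v₁−v₀ = (0.00133333, -0.00800000, -0.03066667)
m·(v₁−v₀)/dt = (0.1000, -0.6000, -2.3000)

F = (0.1000, -0.6000, -2.3000)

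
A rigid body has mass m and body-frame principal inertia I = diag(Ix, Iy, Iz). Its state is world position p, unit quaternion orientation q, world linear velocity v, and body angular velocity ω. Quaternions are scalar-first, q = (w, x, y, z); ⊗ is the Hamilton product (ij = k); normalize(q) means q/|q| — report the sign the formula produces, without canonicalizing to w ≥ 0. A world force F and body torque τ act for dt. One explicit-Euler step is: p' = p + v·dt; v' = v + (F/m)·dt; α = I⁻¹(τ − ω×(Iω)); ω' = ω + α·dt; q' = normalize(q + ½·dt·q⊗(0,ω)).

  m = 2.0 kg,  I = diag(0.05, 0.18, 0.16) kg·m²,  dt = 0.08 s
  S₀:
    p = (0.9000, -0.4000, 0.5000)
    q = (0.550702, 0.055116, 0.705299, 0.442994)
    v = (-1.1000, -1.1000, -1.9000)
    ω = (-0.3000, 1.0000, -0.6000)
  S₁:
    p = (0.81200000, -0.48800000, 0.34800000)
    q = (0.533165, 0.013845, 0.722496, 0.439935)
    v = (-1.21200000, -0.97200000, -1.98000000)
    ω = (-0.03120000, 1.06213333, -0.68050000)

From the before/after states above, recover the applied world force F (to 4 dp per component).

Δv = v₁−v₀ = (-0.11200000, 0.12800000, -0.08000000)
m·(v₁−v₀)/dt = (-2.8000, 3.2000, -2.0000)

F = (-2.8000, 3.2000, -2.0000)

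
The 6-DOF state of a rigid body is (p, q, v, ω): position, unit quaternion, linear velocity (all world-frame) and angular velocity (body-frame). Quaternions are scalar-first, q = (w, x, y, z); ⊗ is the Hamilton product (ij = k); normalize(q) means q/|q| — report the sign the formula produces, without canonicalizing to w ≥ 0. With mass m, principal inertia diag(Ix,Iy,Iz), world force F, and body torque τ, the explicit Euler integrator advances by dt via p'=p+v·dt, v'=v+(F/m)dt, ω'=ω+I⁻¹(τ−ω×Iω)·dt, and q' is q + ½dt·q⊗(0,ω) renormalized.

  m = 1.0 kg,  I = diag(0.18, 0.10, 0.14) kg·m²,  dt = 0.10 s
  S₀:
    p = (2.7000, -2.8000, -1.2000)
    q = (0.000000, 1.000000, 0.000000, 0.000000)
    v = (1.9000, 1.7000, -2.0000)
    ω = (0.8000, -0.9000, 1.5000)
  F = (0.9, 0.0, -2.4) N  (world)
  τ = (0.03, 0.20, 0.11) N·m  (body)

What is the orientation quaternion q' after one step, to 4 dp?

q' = (-0.0398, 0.9954, -0.0747, -0.0448)

Hamilton product q⊗(0,ω) = (-0.8000000, 0.0000000, -1.5000000, -0.9000000)
q' = normalize(q + ½dt·q⊗(0,ω)) = (-0.0398, 0.9954, -0.0747, -0.0448)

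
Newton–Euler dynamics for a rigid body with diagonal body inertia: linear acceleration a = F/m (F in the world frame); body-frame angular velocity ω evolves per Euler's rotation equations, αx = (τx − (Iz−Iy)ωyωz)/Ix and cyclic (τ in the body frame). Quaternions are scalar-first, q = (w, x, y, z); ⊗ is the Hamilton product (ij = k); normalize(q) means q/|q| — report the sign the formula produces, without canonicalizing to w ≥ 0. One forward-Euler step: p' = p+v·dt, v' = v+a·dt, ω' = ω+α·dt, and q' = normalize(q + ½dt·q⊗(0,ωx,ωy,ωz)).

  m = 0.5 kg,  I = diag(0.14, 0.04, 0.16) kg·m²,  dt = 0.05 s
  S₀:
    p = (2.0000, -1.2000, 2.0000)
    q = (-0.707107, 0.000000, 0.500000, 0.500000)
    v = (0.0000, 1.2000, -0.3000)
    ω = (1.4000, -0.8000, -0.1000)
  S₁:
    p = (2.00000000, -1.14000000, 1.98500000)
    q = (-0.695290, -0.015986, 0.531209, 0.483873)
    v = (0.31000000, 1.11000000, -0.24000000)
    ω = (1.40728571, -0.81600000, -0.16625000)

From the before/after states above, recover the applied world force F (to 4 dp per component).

velocity change Δv = (0.31000000, -0.09000000, 0.06000000)
F = m·Δv/dt = (3.1000, -0.9000, 0.6000)

F = (3.1000, -0.9000, 0.6000)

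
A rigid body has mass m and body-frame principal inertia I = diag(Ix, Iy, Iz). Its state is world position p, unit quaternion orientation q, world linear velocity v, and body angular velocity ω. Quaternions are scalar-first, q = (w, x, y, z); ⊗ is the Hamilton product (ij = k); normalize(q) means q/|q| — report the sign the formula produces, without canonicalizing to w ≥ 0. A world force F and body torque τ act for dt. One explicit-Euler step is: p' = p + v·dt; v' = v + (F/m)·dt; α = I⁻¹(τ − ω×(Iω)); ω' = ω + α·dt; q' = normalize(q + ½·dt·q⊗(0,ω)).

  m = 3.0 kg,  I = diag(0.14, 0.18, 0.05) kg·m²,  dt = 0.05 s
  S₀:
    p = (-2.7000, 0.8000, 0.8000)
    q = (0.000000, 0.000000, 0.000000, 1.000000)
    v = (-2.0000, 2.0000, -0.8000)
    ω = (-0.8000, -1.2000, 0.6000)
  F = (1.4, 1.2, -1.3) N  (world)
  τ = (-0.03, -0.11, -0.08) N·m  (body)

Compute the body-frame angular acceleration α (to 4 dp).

ω×(Iω) gyroscopic = (0.0936, -0.0432, 0.0384)
(τ − ω×Iω)/I = (-0.8829, -0.3711, -2.3680)

α = (-0.8829, -0.3711, -2.3680)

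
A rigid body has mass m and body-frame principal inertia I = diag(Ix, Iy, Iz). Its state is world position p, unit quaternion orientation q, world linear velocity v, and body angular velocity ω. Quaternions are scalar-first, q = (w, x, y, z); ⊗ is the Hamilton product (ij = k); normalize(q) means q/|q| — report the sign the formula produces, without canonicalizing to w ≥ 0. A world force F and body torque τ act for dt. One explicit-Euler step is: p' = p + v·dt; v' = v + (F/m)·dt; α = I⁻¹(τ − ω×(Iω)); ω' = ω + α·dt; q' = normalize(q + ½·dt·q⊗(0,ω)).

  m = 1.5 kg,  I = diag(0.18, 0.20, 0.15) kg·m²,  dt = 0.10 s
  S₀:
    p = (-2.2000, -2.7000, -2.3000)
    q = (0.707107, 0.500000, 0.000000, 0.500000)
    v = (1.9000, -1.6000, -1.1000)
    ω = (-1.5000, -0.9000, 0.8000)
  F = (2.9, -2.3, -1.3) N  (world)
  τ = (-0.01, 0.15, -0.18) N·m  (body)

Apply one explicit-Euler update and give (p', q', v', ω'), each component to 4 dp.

p' = (-2.0100, -2.8600, -2.4100)
q' = (0.7213, 0.4673, -0.0889, 0.5035)
v' = (2.0933, -1.7533, -1.1867)
ω' = (-1.5256, -0.8070, 0.6620)

linear accel F/m = (1.9333, -1.5333, -0.8667)
p' = p + v·dt = (-2.0100, -2.8600, -2.4100)
v' = v + a·dt = (2.0933, -1.7533, -1.1867)
precession coupling ω×(Iω) = (0.0360, -0.0360, 0.0270)
angular accel α = (-0.2556, 0.9300, -1.3800)
ω + α·dt = (-1.5256, -0.8070, 0.6620)
q⊗(0,ω) = (0.3500000, -0.6106605, -1.7863963, 0.1156856)
q' = normalize(q + ½dt·q⊗(0,ω)) = (0.7213, 0.4673, -0.0889, 0.5035)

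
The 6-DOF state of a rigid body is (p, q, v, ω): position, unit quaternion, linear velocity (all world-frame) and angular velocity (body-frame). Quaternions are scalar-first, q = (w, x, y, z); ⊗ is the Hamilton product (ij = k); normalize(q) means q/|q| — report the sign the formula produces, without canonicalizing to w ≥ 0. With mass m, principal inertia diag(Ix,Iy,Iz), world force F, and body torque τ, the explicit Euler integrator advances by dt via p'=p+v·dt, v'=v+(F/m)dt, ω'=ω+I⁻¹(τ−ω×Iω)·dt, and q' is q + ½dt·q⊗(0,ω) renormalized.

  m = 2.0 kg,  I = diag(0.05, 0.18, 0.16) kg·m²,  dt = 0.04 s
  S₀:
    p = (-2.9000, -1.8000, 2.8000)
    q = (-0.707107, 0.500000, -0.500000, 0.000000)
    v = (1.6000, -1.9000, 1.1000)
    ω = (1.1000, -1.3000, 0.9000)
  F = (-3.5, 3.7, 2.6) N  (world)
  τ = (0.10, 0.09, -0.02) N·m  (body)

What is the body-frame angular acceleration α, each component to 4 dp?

precession coupling ω×(Iω) = (0.0234, -0.1089, -0.1859)
angular accel α = (1.5320, 1.1050, 1.0369)

α = (1.5320, 1.1050, 1.0369)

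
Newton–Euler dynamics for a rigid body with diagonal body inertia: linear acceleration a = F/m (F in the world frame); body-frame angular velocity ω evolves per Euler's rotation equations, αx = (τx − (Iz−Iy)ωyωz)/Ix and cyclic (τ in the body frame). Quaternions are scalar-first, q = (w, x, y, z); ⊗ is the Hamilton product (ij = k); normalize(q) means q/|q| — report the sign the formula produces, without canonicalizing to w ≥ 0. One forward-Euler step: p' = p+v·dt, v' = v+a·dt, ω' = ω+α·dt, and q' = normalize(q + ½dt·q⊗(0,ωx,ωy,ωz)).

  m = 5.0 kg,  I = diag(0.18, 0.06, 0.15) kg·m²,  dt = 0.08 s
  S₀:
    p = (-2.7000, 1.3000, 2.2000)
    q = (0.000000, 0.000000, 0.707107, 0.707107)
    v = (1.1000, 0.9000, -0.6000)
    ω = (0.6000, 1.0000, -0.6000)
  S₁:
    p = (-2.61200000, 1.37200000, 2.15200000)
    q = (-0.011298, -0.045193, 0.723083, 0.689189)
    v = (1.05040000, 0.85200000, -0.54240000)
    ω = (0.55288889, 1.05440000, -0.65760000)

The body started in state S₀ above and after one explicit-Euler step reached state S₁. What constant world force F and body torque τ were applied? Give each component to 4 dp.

velocity change Δv = (-0.04960000, -0.04800000, 0.05760000)
F = m·Δv/dt = (-3.1000, -3.0000, 3.6000)
Δω = ω₁−ω₀ = (-0.04711111, 0.05440000, -0.05760000)
applied torque τ = (-0.1600, 0.0300, -0.1800)

F = (-3.1000, -3.0000, 3.6000)
τ = (-0.1600, 0.0300, -0.1800)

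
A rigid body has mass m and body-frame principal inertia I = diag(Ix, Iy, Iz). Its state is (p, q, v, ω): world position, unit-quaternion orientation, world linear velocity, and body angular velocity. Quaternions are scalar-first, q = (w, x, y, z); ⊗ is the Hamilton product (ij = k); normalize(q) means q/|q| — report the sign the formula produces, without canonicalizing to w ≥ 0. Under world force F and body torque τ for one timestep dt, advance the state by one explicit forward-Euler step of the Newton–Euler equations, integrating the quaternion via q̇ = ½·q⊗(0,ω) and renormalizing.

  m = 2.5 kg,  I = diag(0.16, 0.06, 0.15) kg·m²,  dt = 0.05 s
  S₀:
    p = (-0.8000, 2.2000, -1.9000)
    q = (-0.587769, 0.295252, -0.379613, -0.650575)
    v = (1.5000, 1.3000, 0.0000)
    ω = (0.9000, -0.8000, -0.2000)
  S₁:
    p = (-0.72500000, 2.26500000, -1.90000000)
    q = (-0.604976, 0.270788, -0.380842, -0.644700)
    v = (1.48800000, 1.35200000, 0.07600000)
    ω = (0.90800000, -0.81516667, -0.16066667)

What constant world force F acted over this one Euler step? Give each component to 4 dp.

Δv = v₁−v₀ = (-0.01200000, 0.05200000, 0.07600000)
applied force F = (-0.6000, 2.6000, 3.8000)

F = (-0.6000, 2.6000, 3.8000)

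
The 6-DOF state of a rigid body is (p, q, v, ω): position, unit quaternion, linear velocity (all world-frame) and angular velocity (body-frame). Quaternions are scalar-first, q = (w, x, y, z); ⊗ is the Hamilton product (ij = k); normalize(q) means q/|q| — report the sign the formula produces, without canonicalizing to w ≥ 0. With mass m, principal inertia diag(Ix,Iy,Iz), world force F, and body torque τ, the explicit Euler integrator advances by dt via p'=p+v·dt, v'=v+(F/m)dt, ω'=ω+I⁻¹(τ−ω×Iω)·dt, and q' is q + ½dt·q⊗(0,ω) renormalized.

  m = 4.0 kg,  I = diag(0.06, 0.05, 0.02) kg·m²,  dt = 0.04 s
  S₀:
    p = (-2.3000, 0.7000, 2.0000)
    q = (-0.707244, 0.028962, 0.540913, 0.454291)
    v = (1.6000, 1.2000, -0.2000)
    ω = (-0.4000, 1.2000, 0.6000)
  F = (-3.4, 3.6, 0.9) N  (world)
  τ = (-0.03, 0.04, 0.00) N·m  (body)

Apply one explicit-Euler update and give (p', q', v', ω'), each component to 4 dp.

(τ − ω×Iω)/I = (-0.1400, 0.9920, -0.2400)
ω' = ω + α·dt = (-0.4056, 1.2397, 0.5904)
Hamilton product q⊗(0,ω) = (-0.9100854, 0.0622962, -1.0477864, -0.1732268)
updated quaternion q' = (-0.7252, 0.0302, 0.5198, 0.4506)
a = (-0.8500, 0.9000, 0.2250)
p + v·dt = (-2.2360, 0.7480, 1.9920)
v + (F/m)dt = (1.5660, 1.2360, -0.1910)

p' = (-2.2360, 0.7480, 1.9920)
q' = (-0.7252, 0.0302, 0.5198, 0.4506)
v' = (1.5660, 1.2360, -0.1910)
ω' = (-0.4056, 1.2397, 0.5904)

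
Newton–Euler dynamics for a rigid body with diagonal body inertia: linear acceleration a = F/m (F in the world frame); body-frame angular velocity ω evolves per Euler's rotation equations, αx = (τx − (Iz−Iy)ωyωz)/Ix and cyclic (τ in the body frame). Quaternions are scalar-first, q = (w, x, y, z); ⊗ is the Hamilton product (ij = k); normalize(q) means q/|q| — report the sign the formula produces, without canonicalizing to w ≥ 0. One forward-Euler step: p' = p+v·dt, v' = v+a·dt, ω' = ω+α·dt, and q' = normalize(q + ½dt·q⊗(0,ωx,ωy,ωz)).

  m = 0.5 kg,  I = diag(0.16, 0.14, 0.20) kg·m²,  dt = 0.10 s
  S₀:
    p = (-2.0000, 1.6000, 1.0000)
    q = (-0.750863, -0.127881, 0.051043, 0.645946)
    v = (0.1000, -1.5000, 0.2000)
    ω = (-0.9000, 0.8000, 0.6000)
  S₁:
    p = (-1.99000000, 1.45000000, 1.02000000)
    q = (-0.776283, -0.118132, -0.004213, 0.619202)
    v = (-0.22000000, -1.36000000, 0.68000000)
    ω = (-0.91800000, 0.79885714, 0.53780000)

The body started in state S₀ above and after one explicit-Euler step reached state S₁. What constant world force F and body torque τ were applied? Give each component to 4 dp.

Δv = v₁−v₀ = (-0.32000000, 0.14000000, 0.48000000)
applied force F = (-1.6000, 0.7000, 2.4000)
Δω = ω₁−ω₀ = (-0.01800000, -0.00114286, -0.06220000)
gyro term ω₀×Iω₀ = (0.0288, 0.0216, 0.0144)
τ = I·(Δω/dt) + ω₀×(Iω₀) = (0.0000, 0.0200, -0.1100)

F = (-1.6000, 0.7000, 2.4000)
τ = (0.0000, 0.0200, -0.1100)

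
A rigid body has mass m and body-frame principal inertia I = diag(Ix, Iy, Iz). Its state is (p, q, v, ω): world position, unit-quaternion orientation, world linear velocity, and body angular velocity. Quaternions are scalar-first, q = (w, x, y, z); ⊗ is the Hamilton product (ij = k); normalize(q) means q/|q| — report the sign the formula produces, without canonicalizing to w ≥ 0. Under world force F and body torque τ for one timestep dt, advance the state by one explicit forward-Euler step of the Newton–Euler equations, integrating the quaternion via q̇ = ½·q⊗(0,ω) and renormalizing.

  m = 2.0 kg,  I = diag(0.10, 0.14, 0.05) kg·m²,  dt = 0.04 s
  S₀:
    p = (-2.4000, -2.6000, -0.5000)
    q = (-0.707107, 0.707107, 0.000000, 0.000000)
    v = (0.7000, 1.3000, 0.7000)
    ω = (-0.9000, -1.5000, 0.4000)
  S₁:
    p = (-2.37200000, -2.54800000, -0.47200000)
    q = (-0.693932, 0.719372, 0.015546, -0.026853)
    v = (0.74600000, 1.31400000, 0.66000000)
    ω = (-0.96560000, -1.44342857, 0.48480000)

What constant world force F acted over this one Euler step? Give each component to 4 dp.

velocity change Δv = (0.04600000, 0.01400000, -0.04000000)
applied force F = (2.3000, 0.7000, -2.0000)

F = (2.3000, 0.7000, -2.0000)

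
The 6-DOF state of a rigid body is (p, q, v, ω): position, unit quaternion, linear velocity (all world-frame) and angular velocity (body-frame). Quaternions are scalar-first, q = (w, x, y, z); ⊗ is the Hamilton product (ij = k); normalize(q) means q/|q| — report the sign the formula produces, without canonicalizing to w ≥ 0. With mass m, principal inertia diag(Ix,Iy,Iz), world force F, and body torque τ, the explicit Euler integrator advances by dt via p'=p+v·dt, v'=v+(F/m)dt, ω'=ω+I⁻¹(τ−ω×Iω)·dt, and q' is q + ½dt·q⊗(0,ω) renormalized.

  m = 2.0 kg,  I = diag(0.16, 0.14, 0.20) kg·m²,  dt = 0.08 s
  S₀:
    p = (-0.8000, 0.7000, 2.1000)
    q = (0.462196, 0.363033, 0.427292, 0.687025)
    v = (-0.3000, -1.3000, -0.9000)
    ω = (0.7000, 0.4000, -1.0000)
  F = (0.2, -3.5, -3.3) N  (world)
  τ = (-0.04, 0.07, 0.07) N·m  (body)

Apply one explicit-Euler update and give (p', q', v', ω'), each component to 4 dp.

linear accel F/m = (0.1000, -1.7500, -1.6500)
p' = p + v·dt = (-0.8240, 0.5960, 2.0280)
new velocity v' = (-0.2920, -1.4400, -1.0320)
gyro term ω×Iω = (-0.0240, 0.0280, -0.0056)
(τ − ω×Iω)/I = (-0.1000, 0.3000, 0.3780)
ω + α·dt = (0.6920, 0.4240, -0.9698)
2q̇ = q⊗(0,ω) = (0.2619851, -0.3785648, 1.0288289, -0.6160872)
q' = normalize(q + ½dt·q⊗(0,ω)) = (0.4721, 0.3474, 0.4678, 0.6615)

p' = (-0.8240, 0.5960, 2.0280)
q' = (0.4721, 0.3474, 0.4678, 0.6615)
v' = (-0.2920, -1.4400, -1.0320)
ω' = (0.6920, 0.4240, -0.9698)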